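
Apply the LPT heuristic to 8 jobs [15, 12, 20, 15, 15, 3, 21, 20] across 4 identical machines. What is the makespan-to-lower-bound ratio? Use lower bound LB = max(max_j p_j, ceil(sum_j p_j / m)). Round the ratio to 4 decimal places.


LPT order: [21, 20, 20, 15, 15, 15, 12, 3]
Machine loads after assignment: [24, 35, 32, 30]
LPT makespan = 35
Lower bound = max(max_job, ceil(total/4)) = max(21, 31) = 31
Ratio = 35 / 31 = 1.129

1.129


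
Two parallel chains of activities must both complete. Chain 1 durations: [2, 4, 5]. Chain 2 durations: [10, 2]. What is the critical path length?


Path A total = 2 + 4 + 5 = 11
Path B total = 10 + 2 = 12
Critical path = longest path = max(11, 12) = 12

12


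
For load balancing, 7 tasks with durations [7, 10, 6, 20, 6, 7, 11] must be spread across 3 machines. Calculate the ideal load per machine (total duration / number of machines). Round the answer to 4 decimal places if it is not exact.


Total processing time = 7 + 10 + 6 + 20 + 6 + 7 + 11 = 67
Number of machines = 3
Ideal balanced load = 67 / 3 = 22.3333

22.3333


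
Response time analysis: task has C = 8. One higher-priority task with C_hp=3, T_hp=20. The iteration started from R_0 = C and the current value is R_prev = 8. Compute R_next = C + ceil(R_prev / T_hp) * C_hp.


R_next = C + ceil(R_prev / T_hp) * C_hp
ceil(8 / 20) = ceil(0.4) = 1
Interference = 1 * 3 = 3
R_next = 8 + 3 = 11

11


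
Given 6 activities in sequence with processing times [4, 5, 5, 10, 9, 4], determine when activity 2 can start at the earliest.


Activity 2 starts after activities 1 through 1 complete.
Predecessor durations: [4]
ES = 4 = 4

4


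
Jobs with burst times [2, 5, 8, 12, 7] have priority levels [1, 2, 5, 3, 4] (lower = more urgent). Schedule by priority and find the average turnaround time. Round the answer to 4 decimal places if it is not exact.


Sort by priority (ascending = highest first):
Order: [(1, 2), (2, 5), (3, 12), (4, 7), (5, 8)]
Completion times:
  Priority 1, burst=2, C=2
  Priority 2, burst=5, C=7
  Priority 3, burst=12, C=19
  Priority 4, burst=7, C=26
  Priority 5, burst=8, C=34
Average turnaround = 88/5 = 17.6

17.6


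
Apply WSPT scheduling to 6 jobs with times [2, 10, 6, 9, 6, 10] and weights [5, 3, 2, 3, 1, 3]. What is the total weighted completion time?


Compute p/w ratios and sort ascending (WSPT): [(2, 5), (6, 2), (9, 3), (10, 3), (10, 3), (6, 1)]
Compute weighted completion times:
  Job (p=2,w=5): C=2, w*C=5*2=10
  Job (p=6,w=2): C=8, w*C=2*8=16
  Job (p=9,w=3): C=17, w*C=3*17=51
  Job (p=10,w=3): C=27, w*C=3*27=81
  Job (p=10,w=3): C=37, w*C=3*37=111
  Job (p=6,w=1): C=43, w*C=1*43=43
Total weighted completion time = 312

312


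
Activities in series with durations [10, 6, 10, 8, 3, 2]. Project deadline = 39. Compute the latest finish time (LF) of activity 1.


LF(activity 1) = deadline - sum of successor durations
Successors: activities 2 through 6 with durations [6, 10, 8, 3, 2]
Sum of successor durations = 29
LF = 39 - 29 = 10

10


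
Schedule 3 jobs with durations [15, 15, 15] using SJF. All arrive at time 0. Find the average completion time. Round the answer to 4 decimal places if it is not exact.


SJF order (ascending): [15, 15, 15]
Completion times:
  Job 1: burst=15, C=15
  Job 2: burst=15, C=30
  Job 3: burst=15, C=45
Average completion = 90/3 = 30.0

30.0


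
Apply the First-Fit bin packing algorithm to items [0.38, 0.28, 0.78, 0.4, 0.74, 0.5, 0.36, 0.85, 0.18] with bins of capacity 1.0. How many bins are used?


Place items sequentially using First-Fit:
  Item 0.38 -> new Bin 1
  Item 0.28 -> Bin 1 (now 0.66)
  Item 0.78 -> new Bin 2
  Item 0.4 -> new Bin 3
  Item 0.74 -> new Bin 4
  Item 0.5 -> Bin 3 (now 0.9)
  Item 0.36 -> new Bin 5
  Item 0.85 -> new Bin 6
  Item 0.18 -> Bin 1 (now 0.84)
Total bins used = 6

6


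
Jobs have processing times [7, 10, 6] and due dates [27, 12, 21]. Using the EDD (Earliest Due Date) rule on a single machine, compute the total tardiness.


Sort by due date (EDD order): [(10, 12), (6, 21), (7, 27)]
Compute completion times and tardiness:
  Job 1: p=10, d=12, C=10, tardiness=max(0,10-12)=0
  Job 2: p=6, d=21, C=16, tardiness=max(0,16-21)=0
  Job 3: p=7, d=27, C=23, tardiness=max(0,23-27)=0
Total tardiness = 0

0


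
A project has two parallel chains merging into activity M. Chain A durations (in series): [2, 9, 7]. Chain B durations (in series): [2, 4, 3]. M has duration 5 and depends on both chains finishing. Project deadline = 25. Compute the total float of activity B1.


Forward pass: ES(B1) = sum of predecessors on chain B = 0
EF = ES + duration = 0 + 2 = 2
Backward pass: LF(M) = deadline = 25; LS(M) = 25 - 5 = 20
LF(B1) = LS(M) - sum(successors on chain B) = 20 - 7 = 13
LS = LF - duration = 13 - 2 = 11
Total float = LS - ES = 11 - 0 = 11

11


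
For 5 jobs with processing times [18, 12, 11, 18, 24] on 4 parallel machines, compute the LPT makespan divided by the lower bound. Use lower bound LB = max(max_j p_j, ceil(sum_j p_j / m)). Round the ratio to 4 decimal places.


LPT order: [24, 18, 18, 12, 11]
Machine loads after assignment: [24, 18, 18, 23]
LPT makespan = 24
Lower bound = max(max_job, ceil(total/4)) = max(24, 21) = 24
Ratio = 24 / 24 = 1.0

1.0


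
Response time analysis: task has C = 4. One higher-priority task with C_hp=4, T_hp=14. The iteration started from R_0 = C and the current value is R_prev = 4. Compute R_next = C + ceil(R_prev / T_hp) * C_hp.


R_next = C + ceil(R_prev / T_hp) * C_hp
ceil(4 / 14) = ceil(0.2857) = 1
Interference = 1 * 4 = 4
R_next = 4 + 4 = 8

8


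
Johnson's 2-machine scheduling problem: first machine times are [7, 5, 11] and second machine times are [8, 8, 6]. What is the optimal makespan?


Apply Johnson's rule:
  Group 1 (a <= b): [(2, 5, 8), (1, 7, 8)]
  Group 2 (a > b): [(3, 11, 6)]
Optimal job order: [2, 1, 3]
Schedule:
  Job 2: M1 done at 5, M2 done at 13
  Job 1: M1 done at 12, M2 done at 21
  Job 3: M1 done at 23, M2 done at 29
Makespan = 29

29


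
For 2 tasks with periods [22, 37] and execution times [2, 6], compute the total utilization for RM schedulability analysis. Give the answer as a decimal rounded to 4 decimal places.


Compute individual utilizations (exact fractions):
  Task 1: C/T = 2/22 = 1/11 (approx. 0.0909)
  Task 2: C/T = 6/37 (approx. 0.1622)
Total utilization U = 1/11 + 6/37 = 103/407
Rounded to 4 decimal places: U = 0.2531
RM (Liu & Layland) bound for 2 tasks = 0.828427; compare with U = 103/407 (approx. 0.253071)
U <= bound, so schedulable by RM sufficient condition.

0.2531


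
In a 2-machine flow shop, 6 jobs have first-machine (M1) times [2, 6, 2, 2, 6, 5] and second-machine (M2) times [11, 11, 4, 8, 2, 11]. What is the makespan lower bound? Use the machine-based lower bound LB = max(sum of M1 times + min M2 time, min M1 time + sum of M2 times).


LB1 = sum(M1 times) + min(M2 times) = 23 + 2 = 25
LB2 = min(M1 times) + sum(M2 times) = 2 + 47 = 49
Lower bound = max(LB1, LB2) = max(25, 49) = 49

49


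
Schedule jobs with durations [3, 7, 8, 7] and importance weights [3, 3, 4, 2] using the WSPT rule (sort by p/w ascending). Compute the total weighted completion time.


Compute p/w ratios and sort ascending (WSPT): [(3, 3), (8, 4), (7, 3), (7, 2)]
Compute weighted completion times:
  Job (p=3,w=3): C=3, w*C=3*3=9
  Job (p=8,w=4): C=11, w*C=4*11=44
  Job (p=7,w=3): C=18, w*C=3*18=54
  Job (p=7,w=2): C=25, w*C=2*25=50
Total weighted completion time = 157

157


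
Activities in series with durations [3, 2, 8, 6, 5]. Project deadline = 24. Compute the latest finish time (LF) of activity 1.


LF(activity 1) = deadline - sum of successor durations
Successors: activities 2 through 5 with durations [2, 8, 6, 5]
Sum of successor durations = 21
LF = 24 - 21 = 3

3


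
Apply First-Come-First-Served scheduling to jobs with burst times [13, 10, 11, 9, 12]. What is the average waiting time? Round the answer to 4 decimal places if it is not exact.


FCFS order (as given): [13, 10, 11, 9, 12]
Waiting times:
  Job 1: wait = 0
  Job 2: wait = 13
  Job 3: wait = 23
  Job 4: wait = 34
  Job 5: wait = 43
Sum of waiting times = 113
Average waiting time = 113/5 = 22.6

22.6


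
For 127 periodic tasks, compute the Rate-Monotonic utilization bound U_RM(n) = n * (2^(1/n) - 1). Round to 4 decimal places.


Compute 2^(1/127) = 1.0054727730
Subtract 1: 1.0054727730 - 1 = 0.0054727730
Multiply by n: 127 * 0.0054727730 = 0.6950421710
Round to 4 dp: 0.6950

0.6950


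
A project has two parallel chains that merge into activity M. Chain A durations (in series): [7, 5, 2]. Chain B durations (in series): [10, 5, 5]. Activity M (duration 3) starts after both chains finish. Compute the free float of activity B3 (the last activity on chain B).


ES(B3) = sum of predecessors on chain B = 15
EF(B3) = ES + duration = 15 + 5 = 20
Successor of B3 is M. ES(M) = max(sum(A), sum(B)) = max(14, 20) = 20
Free float = ES(successor) - EF(current) = 20 - 20 = 0

0


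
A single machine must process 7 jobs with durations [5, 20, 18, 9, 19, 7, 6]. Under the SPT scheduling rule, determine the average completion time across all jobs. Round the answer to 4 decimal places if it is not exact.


Sort jobs by processing time (SPT order): [5, 6, 7, 9, 18, 19, 20]
Compute completion times sequentially:
  Job 1: processing = 5, completes at 5
  Job 2: processing = 6, completes at 11
  Job 3: processing = 7, completes at 18
  Job 4: processing = 9, completes at 27
  Job 5: processing = 18, completes at 45
  Job 6: processing = 19, completes at 64
  Job 7: processing = 20, completes at 84
Sum of completion times = 254
Average completion time = 254/7 = 36.2857

36.2857


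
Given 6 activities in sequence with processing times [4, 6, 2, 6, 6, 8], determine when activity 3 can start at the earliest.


Activity 3 starts after activities 1 through 2 complete.
Predecessor durations: [4, 6]
ES = 4 + 6 = 10

10


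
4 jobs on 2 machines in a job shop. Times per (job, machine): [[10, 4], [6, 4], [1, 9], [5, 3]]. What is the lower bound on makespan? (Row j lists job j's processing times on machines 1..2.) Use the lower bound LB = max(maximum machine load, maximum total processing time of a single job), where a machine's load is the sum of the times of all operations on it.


Machine loads:
  Machine 1: 10 + 6 + 1 + 5 = 22
  Machine 2: 4 + 4 + 9 + 3 = 20
Max machine load = 22
Job totals:
  Job 1: 14
  Job 2: 10
  Job 3: 10
  Job 4: 8
Max job total = 14
Lower bound = max(22, 14) = 22

22


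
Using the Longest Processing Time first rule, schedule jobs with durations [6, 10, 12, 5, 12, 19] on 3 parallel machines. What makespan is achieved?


Sort jobs in decreasing order (LPT): [19, 12, 12, 10, 6, 5]
Assign each job to the least loaded machine:
  Machine 1: jobs [19], load = 19
  Machine 2: jobs [12, 10], load = 22
  Machine 3: jobs [12, 6, 5], load = 23
Makespan = max load = 23

23


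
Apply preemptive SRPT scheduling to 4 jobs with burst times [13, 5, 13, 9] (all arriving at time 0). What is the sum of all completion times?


Since all jobs arrive at t=0, SRPT equals SPT ordering.
SPT order: [5, 9, 13, 13]
Completion times:
  Job 1: p=5, C=5
  Job 2: p=9, C=14
  Job 3: p=13, C=27
  Job 4: p=13, C=40
Total completion time = 5 + 14 + 27 + 40 = 86

86


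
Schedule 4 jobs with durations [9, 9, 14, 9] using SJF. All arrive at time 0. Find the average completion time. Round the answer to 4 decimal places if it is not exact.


SJF order (ascending): [9, 9, 9, 14]
Completion times:
  Job 1: burst=9, C=9
  Job 2: burst=9, C=18
  Job 3: burst=9, C=27
  Job 4: burst=14, C=41
Average completion = 95/4 = 23.75

23.75


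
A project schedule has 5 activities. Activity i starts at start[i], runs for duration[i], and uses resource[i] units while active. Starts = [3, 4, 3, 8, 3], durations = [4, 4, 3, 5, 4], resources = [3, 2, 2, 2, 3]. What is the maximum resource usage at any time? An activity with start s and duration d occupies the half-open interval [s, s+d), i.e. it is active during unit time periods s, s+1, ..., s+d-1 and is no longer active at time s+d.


Each activity i is active on [start_i, start_i + duration_i).
Compute total resource usage per time slot:
  t=0: active resources = [], total = 0
  t=1: active resources = [], total = 0
  t=2: active resources = [], total = 0
  t=3: active resources = [3, 2, 3], total = 8
  t=4: active resources = [3, 2, 2, 3], total = 10
  t=5: active resources = [3, 2, 2, 3], total = 10
  t=6: active resources = [3, 2, 3], total = 8
  t=7: active resources = [2], total = 2
  t=8: active resources = [2], total = 2
  t=9: active resources = [2], total = 2
  t=10: active resources = [2], total = 2
  t=11: active resources = [2], total = 2
  t=12: active resources = [2], total = 2
Peak resource demand = 10

10


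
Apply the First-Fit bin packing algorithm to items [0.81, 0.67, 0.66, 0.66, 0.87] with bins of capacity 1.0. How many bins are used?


Place items sequentially using First-Fit:
  Item 0.81 -> new Bin 1
  Item 0.67 -> new Bin 2
  Item 0.66 -> new Bin 3
  Item 0.66 -> new Bin 4
  Item 0.87 -> new Bin 5
Total bins used = 5

5


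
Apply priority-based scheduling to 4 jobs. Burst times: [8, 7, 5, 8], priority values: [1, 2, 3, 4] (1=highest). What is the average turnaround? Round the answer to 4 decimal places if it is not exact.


Sort by priority (ascending = highest first):
Order: [(1, 8), (2, 7), (3, 5), (4, 8)]
Completion times:
  Priority 1, burst=8, C=8
  Priority 2, burst=7, C=15
  Priority 3, burst=5, C=20
  Priority 4, burst=8, C=28
Average turnaround = 71/4 = 17.75

17.75


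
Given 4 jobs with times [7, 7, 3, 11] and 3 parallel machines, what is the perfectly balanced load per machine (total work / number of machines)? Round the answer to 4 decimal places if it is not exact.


Total processing time = 7 + 7 + 3 + 11 = 28
Number of machines = 3
Ideal balanced load = 28 / 3 = 9.3333

9.3333


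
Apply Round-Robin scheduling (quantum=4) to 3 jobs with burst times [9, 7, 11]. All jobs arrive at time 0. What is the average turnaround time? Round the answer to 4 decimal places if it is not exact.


Time quantum = 4
Execution trace:
  J1 runs 4 units, time = 4
  J2 runs 4 units, time = 8
  J3 runs 4 units, time = 12
  J1 runs 4 units, time = 16
  J2 runs 3 units, time = 19
  J3 runs 4 units, time = 23
  J1 runs 1 units, time = 24
  J3 runs 3 units, time = 27
Finish times: [24, 19, 27]
Average turnaround = 70/3 = 23.3333

23.3333


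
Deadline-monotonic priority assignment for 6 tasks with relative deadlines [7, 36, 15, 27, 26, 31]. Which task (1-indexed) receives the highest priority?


Sort tasks by relative deadline (ascending):
  Task 1: deadline = 7
  Task 3: deadline = 15
  Task 5: deadline = 26
  Task 4: deadline = 27
  Task 6: deadline = 31
  Task 2: deadline = 36
Priority order (highest first): [1, 3, 5, 4, 6, 2]
Highest priority task = 1

1


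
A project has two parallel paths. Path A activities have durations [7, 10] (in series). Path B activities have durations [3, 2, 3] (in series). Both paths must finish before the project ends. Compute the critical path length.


Path A total = 7 + 10 = 17
Path B total = 3 + 2 + 3 = 8
Critical path = longest path = max(17, 8) = 17

17


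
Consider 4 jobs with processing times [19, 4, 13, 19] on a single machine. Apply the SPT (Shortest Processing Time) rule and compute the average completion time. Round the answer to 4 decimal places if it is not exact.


Sort jobs by processing time (SPT order): [4, 13, 19, 19]
Compute completion times sequentially:
  Job 1: processing = 4, completes at 4
  Job 2: processing = 13, completes at 17
  Job 3: processing = 19, completes at 36
  Job 4: processing = 19, completes at 55
Sum of completion times = 112
Average completion time = 112/4 = 28.0

28.0


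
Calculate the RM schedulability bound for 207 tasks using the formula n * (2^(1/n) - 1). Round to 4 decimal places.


Compute 2^(1/207) = 1.0033541497
Subtract 1: 1.0033541497 - 1 = 0.0033541497
Multiply by n: 207 * 0.0033541497 = 0.6943089879
Round to 4 dp: 0.6943

0.6943


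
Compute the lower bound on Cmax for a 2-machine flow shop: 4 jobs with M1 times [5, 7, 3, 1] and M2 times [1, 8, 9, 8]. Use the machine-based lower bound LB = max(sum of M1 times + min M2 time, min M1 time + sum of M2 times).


LB1 = sum(M1 times) + min(M2 times) = 16 + 1 = 17
LB2 = min(M1 times) + sum(M2 times) = 1 + 26 = 27
Lower bound = max(LB1, LB2) = max(17, 27) = 27

27


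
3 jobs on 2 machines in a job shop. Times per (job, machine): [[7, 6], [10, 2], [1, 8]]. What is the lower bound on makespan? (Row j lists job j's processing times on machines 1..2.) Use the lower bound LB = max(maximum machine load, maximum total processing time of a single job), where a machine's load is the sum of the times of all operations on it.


Machine loads:
  Machine 1: 7 + 10 + 1 = 18
  Machine 2: 6 + 2 + 8 = 16
Max machine load = 18
Job totals:
  Job 1: 13
  Job 2: 12
  Job 3: 9
Max job total = 13
Lower bound = max(18, 13) = 18

18


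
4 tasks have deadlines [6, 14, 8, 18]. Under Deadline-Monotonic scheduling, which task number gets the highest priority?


Sort tasks by relative deadline (ascending):
  Task 1: deadline = 6
  Task 3: deadline = 8
  Task 2: deadline = 14
  Task 4: deadline = 18
Priority order (highest first): [1, 3, 2, 4]
Highest priority task = 1

1


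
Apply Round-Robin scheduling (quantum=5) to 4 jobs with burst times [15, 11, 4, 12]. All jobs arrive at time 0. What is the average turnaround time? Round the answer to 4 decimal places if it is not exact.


Time quantum = 5
Execution trace:
  J1 runs 5 units, time = 5
  J2 runs 5 units, time = 10
  J3 runs 4 units, time = 14
  J4 runs 5 units, time = 19
  J1 runs 5 units, time = 24
  J2 runs 5 units, time = 29
  J4 runs 5 units, time = 34
  J1 runs 5 units, time = 39
  J2 runs 1 units, time = 40
  J4 runs 2 units, time = 42
Finish times: [39, 40, 14, 42]
Average turnaround = 135/4 = 33.75

33.75


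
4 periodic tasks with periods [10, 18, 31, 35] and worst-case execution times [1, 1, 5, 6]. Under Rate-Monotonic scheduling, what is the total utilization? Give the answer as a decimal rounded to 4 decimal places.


Compute individual utilizations (exact fractions):
  Task 1: C/T = 1/10 (approx. 0.1)
  Task 2: C/T = 1/18 (approx. 0.0556)
  Task 3: C/T = 5/31 (approx. 0.1613)
  Task 4: C/T = 6/35 (approx. 0.1714)
Total utilization U = 1/10 + 1/18 + 5/31 + 6/35 = 4768/9765
Rounded to 4 decimal places: U = 0.4883
RM (Liu & Layland) bound for 4 tasks = 0.756828; compare with U = 4768/9765 (approx. 0.488274)
U <= bound, so schedulable by RM sufficient condition.

0.4883


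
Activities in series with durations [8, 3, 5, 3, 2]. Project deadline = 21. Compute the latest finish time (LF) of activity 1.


LF(activity 1) = deadline - sum of successor durations
Successors: activities 2 through 5 with durations [3, 5, 3, 2]
Sum of successor durations = 13
LF = 21 - 13 = 8

8


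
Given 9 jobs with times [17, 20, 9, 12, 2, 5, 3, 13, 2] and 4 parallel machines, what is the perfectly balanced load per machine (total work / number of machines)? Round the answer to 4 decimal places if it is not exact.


Total processing time = 17 + 20 + 9 + 12 + 2 + 5 + 3 + 13 + 2 = 83
Number of machines = 4
Ideal balanced load = 83 / 4 = 20.75

20.75


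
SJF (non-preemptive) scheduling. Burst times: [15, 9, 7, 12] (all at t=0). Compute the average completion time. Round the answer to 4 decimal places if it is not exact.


SJF order (ascending): [7, 9, 12, 15]
Completion times:
  Job 1: burst=7, C=7
  Job 2: burst=9, C=16
  Job 3: burst=12, C=28
  Job 4: burst=15, C=43
Average completion = 94/4 = 23.5

23.5


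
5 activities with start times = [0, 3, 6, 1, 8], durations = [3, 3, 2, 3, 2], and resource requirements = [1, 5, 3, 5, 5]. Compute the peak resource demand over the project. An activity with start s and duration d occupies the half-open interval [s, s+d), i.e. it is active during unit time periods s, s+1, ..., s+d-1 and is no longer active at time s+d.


Each activity i is active on [start_i, start_i + duration_i).
Compute total resource usage per time slot:
  t=0: active resources = [1], total = 1
  t=1: active resources = [1, 5], total = 6
  t=2: active resources = [1, 5], total = 6
  t=3: active resources = [5, 5], total = 10
  t=4: active resources = [5], total = 5
  t=5: active resources = [5], total = 5
  t=6: active resources = [3], total = 3
  t=7: active resources = [3], total = 3
  t=8: active resources = [5], total = 5
  t=9: active resources = [5], total = 5
Peak resource demand = 10

10


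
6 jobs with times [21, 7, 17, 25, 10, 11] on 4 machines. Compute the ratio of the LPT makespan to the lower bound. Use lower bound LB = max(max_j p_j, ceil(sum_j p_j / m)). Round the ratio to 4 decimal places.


LPT order: [25, 21, 17, 11, 10, 7]
Machine loads after assignment: [25, 21, 24, 21]
LPT makespan = 25
Lower bound = max(max_job, ceil(total/4)) = max(25, 23) = 25
Ratio = 25 / 25 = 1.0

1.0


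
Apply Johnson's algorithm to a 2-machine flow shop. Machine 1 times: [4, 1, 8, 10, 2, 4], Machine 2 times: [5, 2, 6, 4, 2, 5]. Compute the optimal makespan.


Apply Johnson's rule:
  Group 1 (a <= b): [(2, 1, 2), (5, 2, 2), (1, 4, 5), (6, 4, 5)]
  Group 2 (a > b): [(3, 8, 6), (4, 10, 4)]
Optimal job order: [2, 5, 1, 6, 3, 4]
Schedule:
  Job 2: M1 done at 1, M2 done at 3
  Job 5: M1 done at 3, M2 done at 5
  Job 1: M1 done at 7, M2 done at 12
  Job 6: M1 done at 11, M2 done at 17
  Job 3: M1 done at 19, M2 done at 25
  Job 4: M1 done at 29, M2 done at 33
Makespan = 33

33


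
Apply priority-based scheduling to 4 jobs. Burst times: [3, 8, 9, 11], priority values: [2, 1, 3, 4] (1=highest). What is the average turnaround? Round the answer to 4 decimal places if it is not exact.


Sort by priority (ascending = highest first):
Order: [(1, 8), (2, 3), (3, 9), (4, 11)]
Completion times:
  Priority 1, burst=8, C=8
  Priority 2, burst=3, C=11
  Priority 3, burst=9, C=20
  Priority 4, burst=11, C=31
Average turnaround = 70/4 = 17.5

17.5


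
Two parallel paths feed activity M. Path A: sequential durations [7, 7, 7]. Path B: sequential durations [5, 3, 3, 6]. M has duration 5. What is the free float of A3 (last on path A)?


ES(A3) = sum of predecessors on chain A = 14
EF(A3) = ES + duration = 14 + 7 = 21
Successor of A3 is M. ES(M) = max(sum(A), sum(B)) = max(21, 17) = 21
Free float = ES(successor) - EF(current) = 21 - 21 = 0

0


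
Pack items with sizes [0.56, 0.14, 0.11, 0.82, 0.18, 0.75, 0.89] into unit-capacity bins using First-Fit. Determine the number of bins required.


Place items sequentially using First-Fit:
  Item 0.56 -> new Bin 1
  Item 0.14 -> Bin 1 (now 0.7)
  Item 0.11 -> Bin 1 (now 0.81)
  Item 0.82 -> new Bin 2
  Item 0.18 -> Bin 1 (now 0.99)
  Item 0.75 -> new Bin 3
  Item 0.89 -> new Bin 4
Total bins used = 4

4


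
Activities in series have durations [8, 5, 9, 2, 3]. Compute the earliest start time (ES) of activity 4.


Activity 4 starts after activities 1 through 3 complete.
Predecessor durations: [8, 5, 9]
ES = 8 + 5 + 9 = 22

22


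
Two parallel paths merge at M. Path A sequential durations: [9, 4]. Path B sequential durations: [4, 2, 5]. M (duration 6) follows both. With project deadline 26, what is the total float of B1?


Forward pass: ES(B1) = sum of predecessors on chain B = 0
EF = ES + duration = 0 + 4 = 4
Backward pass: LF(M) = deadline = 26; LS(M) = 26 - 6 = 20
LF(B1) = LS(M) - sum(successors on chain B) = 20 - 7 = 13
LS = LF - duration = 13 - 4 = 9
Total float = LS - ES = 9 - 0 = 9

9


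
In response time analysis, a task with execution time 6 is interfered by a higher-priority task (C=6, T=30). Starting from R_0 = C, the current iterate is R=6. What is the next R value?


R_next = C + ceil(R_prev / T_hp) * C_hp
ceil(6 / 30) = ceil(0.2) = 1
Interference = 1 * 6 = 6
R_next = 6 + 6 = 12

12


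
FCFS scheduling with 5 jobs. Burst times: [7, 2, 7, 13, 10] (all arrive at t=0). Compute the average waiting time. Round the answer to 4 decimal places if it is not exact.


FCFS order (as given): [7, 2, 7, 13, 10]
Waiting times:
  Job 1: wait = 0
  Job 2: wait = 7
  Job 3: wait = 9
  Job 4: wait = 16
  Job 5: wait = 29
Sum of waiting times = 61
Average waiting time = 61/5 = 12.2

12.2


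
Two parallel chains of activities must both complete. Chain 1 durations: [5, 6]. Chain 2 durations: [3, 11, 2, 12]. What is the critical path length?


Path A total = 5 + 6 = 11
Path B total = 3 + 11 + 2 + 12 = 28
Critical path = longest path = max(11, 28) = 28

28


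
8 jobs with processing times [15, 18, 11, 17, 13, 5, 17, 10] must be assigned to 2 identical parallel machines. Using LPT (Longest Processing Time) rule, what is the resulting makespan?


Sort jobs in decreasing order (LPT): [18, 17, 17, 15, 13, 11, 10, 5]
Assign each job to the least loaded machine:
  Machine 1: jobs [18, 15, 13, 5], load = 51
  Machine 2: jobs [17, 17, 11, 10], load = 55
Makespan = max load = 55

55


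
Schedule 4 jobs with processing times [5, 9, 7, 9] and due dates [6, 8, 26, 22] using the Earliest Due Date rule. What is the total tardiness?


Sort by due date (EDD order): [(5, 6), (9, 8), (9, 22), (7, 26)]
Compute completion times and tardiness:
  Job 1: p=5, d=6, C=5, tardiness=max(0,5-6)=0
  Job 2: p=9, d=8, C=14, tardiness=max(0,14-8)=6
  Job 3: p=9, d=22, C=23, tardiness=max(0,23-22)=1
  Job 4: p=7, d=26, C=30, tardiness=max(0,30-26)=4
Total tardiness = 11

11


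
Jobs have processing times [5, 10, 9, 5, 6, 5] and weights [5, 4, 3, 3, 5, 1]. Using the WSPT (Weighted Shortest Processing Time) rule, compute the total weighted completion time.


Compute p/w ratios and sort ascending (WSPT): [(5, 5), (6, 5), (5, 3), (10, 4), (9, 3), (5, 1)]
Compute weighted completion times:
  Job (p=5,w=5): C=5, w*C=5*5=25
  Job (p=6,w=5): C=11, w*C=5*11=55
  Job (p=5,w=3): C=16, w*C=3*16=48
  Job (p=10,w=4): C=26, w*C=4*26=104
  Job (p=9,w=3): C=35, w*C=3*35=105
  Job (p=5,w=1): C=40, w*C=1*40=40
Total weighted completion time = 377

377


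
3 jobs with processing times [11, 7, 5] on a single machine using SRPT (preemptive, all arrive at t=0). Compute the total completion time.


Since all jobs arrive at t=0, SRPT equals SPT ordering.
SPT order: [5, 7, 11]
Completion times:
  Job 1: p=5, C=5
  Job 2: p=7, C=12
  Job 3: p=11, C=23
Total completion time = 5 + 12 + 23 = 40

40


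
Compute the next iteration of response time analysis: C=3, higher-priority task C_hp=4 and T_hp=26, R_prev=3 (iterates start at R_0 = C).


R_next = C + ceil(R_prev / T_hp) * C_hp
ceil(3 / 26) = ceil(0.1154) = 1
Interference = 1 * 4 = 4
R_next = 3 + 4 = 7

7


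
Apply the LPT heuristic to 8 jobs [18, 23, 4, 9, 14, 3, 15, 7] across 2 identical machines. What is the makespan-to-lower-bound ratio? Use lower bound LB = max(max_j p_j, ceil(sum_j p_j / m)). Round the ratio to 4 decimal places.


LPT order: [23, 18, 15, 14, 9, 7, 4, 3]
Machine loads after assignment: [47, 46]
LPT makespan = 47
Lower bound = max(max_job, ceil(total/2)) = max(23, 47) = 47
Ratio = 47 / 47 = 1.0

1.0


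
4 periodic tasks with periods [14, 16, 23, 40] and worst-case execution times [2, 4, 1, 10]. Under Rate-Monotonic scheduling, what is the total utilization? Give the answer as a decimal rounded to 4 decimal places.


Compute individual utilizations (exact fractions):
  Task 1: C/T = 2/14 = 1/7 (approx. 0.1429)
  Task 2: C/T = 4/16 = 1/4 (approx. 0.25)
  Task 3: C/T = 1/23 (approx. 0.0435)
  Task 4: C/T = 10/40 = 1/4 (approx. 0.25)
Total utilization U = 1/7 + 1/4 + 1/23 + 1/4 = 221/322
Rounded to 4 decimal places: U = 0.6863
RM (Liu & Layland) bound for 4 tasks = 0.756828; compare with U = 221/322 (approx. 0.686335)
U <= bound, so schedulable by RM sufficient condition.

0.6863


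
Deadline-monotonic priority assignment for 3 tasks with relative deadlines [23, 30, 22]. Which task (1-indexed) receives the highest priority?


Sort tasks by relative deadline (ascending):
  Task 3: deadline = 22
  Task 1: deadline = 23
  Task 2: deadline = 30
Priority order (highest first): [3, 1, 2]
Highest priority task = 3

3


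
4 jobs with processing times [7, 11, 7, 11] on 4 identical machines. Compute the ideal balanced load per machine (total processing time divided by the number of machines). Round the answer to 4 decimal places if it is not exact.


Total processing time = 7 + 11 + 7 + 11 = 36
Number of machines = 4
Ideal balanced load = 36 / 4 = 9.0

9.0


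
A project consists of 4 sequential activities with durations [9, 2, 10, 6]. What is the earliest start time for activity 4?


Activity 4 starts after activities 1 through 3 complete.
Predecessor durations: [9, 2, 10]
ES = 9 + 2 + 10 = 21

21


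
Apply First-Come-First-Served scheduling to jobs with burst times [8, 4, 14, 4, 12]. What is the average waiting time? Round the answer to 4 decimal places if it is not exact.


FCFS order (as given): [8, 4, 14, 4, 12]
Waiting times:
  Job 1: wait = 0
  Job 2: wait = 8
  Job 3: wait = 12
  Job 4: wait = 26
  Job 5: wait = 30
Sum of waiting times = 76
Average waiting time = 76/5 = 15.2

15.2


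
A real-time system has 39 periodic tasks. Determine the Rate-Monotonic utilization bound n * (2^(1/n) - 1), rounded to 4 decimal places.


Compute 2^(1/39) = 1.0179318843
Subtract 1: 1.0179318843 - 1 = 0.0179318843
Multiply by n: 39 * 0.0179318843 = 0.6993434877
Round to 4 dp: 0.6993

0.6993


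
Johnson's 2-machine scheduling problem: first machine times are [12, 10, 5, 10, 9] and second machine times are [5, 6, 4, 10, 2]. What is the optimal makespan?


Apply Johnson's rule:
  Group 1 (a <= b): [(4, 10, 10)]
  Group 2 (a > b): [(2, 10, 6), (1, 12, 5), (3, 5, 4), (5, 9, 2)]
Optimal job order: [4, 2, 1, 3, 5]
Schedule:
  Job 4: M1 done at 10, M2 done at 20
  Job 2: M1 done at 20, M2 done at 26
  Job 1: M1 done at 32, M2 done at 37
  Job 3: M1 done at 37, M2 done at 41
  Job 5: M1 done at 46, M2 done at 48
Makespan = 48

48


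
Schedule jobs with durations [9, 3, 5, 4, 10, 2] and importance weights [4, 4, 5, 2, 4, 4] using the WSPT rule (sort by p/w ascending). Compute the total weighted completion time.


Compute p/w ratios and sort ascending (WSPT): [(2, 4), (3, 4), (5, 5), (4, 2), (9, 4), (10, 4)]
Compute weighted completion times:
  Job (p=2,w=4): C=2, w*C=4*2=8
  Job (p=3,w=4): C=5, w*C=4*5=20
  Job (p=5,w=5): C=10, w*C=5*10=50
  Job (p=4,w=2): C=14, w*C=2*14=28
  Job (p=9,w=4): C=23, w*C=4*23=92
  Job (p=10,w=4): C=33, w*C=4*33=132
Total weighted completion time = 330

330


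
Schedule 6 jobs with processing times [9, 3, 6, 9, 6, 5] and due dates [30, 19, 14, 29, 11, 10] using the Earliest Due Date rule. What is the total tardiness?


Sort by due date (EDD order): [(5, 10), (6, 11), (6, 14), (3, 19), (9, 29), (9, 30)]
Compute completion times and tardiness:
  Job 1: p=5, d=10, C=5, tardiness=max(0,5-10)=0
  Job 2: p=6, d=11, C=11, tardiness=max(0,11-11)=0
  Job 3: p=6, d=14, C=17, tardiness=max(0,17-14)=3
  Job 4: p=3, d=19, C=20, tardiness=max(0,20-19)=1
  Job 5: p=9, d=29, C=29, tardiness=max(0,29-29)=0
  Job 6: p=9, d=30, C=38, tardiness=max(0,38-30)=8
Total tardiness = 12

12


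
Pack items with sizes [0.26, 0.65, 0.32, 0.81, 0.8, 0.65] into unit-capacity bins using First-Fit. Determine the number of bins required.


Place items sequentially using First-Fit:
  Item 0.26 -> new Bin 1
  Item 0.65 -> Bin 1 (now 0.91)
  Item 0.32 -> new Bin 2
  Item 0.81 -> new Bin 3
  Item 0.8 -> new Bin 4
  Item 0.65 -> Bin 2 (now 0.97)
Total bins used = 4

4


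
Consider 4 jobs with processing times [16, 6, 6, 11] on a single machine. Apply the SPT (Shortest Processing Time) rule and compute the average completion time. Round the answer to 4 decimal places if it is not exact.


Sort jobs by processing time (SPT order): [6, 6, 11, 16]
Compute completion times sequentially:
  Job 1: processing = 6, completes at 6
  Job 2: processing = 6, completes at 12
  Job 3: processing = 11, completes at 23
  Job 4: processing = 16, completes at 39
Sum of completion times = 80
Average completion time = 80/4 = 20.0

20.0


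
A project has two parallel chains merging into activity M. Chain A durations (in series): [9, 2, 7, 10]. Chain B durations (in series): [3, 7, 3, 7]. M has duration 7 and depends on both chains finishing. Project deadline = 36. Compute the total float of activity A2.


Forward pass: ES(A2) = sum of predecessors on chain A = 9
EF = ES + duration = 9 + 2 = 11
Backward pass: LF(M) = deadline = 36; LS(M) = 36 - 7 = 29
LF(A2) = LS(M) - sum(successors on chain A) = 29 - 17 = 12
LS = LF - duration = 12 - 2 = 10
Total float = LS - ES = 10 - 9 = 1

1


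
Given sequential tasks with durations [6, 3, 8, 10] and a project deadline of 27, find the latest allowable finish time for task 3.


LF(activity 3) = deadline - sum of successor durations
Successors: activities 4 through 4 with durations [10]
Sum of successor durations = 10
LF = 27 - 10 = 17

17


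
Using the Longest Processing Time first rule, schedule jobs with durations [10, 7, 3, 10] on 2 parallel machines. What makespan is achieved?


Sort jobs in decreasing order (LPT): [10, 10, 7, 3]
Assign each job to the least loaded machine:
  Machine 1: jobs [10, 7], load = 17
  Machine 2: jobs [10, 3], load = 13
Makespan = max load = 17

17


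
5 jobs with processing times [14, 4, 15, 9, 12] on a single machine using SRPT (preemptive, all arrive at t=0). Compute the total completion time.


Since all jobs arrive at t=0, SRPT equals SPT ordering.
SPT order: [4, 9, 12, 14, 15]
Completion times:
  Job 1: p=4, C=4
  Job 2: p=9, C=13
  Job 3: p=12, C=25
  Job 4: p=14, C=39
  Job 5: p=15, C=54
Total completion time = 4 + 13 + 25 + 39 + 54 = 135

135


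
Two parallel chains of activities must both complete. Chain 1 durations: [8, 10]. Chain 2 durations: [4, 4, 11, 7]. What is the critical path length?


Path A total = 8 + 10 = 18
Path B total = 4 + 4 + 11 + 7 = 26
Critical path = longest path = max(18, 26) = 26

26


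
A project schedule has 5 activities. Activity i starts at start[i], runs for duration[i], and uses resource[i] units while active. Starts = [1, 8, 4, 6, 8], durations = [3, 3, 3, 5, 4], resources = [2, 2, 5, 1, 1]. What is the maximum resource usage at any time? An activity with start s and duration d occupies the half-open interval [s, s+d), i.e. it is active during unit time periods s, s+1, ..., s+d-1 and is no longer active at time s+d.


Each activity i is active on [start_i, start_i + duration_i).
Compute total resource usage per time slot:
  t=0: active resources = [], total = 0
  t=1: active resources = [2], total = 2
  t=2: active resources = [2], total = 2
  t=3: active resources = [2], total = 2
  t=4: active resources = [5], total = 5
  t=5: active resources = [5], total = 5
  t=6: active resources = [5, 1], total = 6
  t=7: active resources = [1], total = 1
  t=8: active resources = [2, 1, 1], total = 4
  t=9: active resources = [2, 1, 1], total = 4
  t=10: active resources = [2, 1, 1], total = 4
  t=11: active resources = [1], total = 1
Peak resource demand = 6

6


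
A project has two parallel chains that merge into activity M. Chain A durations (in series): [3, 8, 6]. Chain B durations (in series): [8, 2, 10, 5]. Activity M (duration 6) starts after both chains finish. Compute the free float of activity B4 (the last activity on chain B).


ES(B4) = sum of predecessors on chain B = 20
EF(B4) = ES + duration = 20 + 5 = 25
Successor of B4 is M. ES(M) = max(sum(A), sum(B)) = max(17, 25) = 25
Free float = ES(successor) - EF(current) = 25 - 25 = 0

0


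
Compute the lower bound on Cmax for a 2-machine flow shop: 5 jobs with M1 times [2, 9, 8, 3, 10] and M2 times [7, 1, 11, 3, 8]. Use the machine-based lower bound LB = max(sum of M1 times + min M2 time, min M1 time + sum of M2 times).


LB1 = sum(M1 times) + min(M2 times) = 32 + 1 = 33
LB2 = min(M1 times) + sum(M2 times) = 2 + 30 = 32
Lower bound = max(LB1, LB2) = max(33, 32) = 33

33


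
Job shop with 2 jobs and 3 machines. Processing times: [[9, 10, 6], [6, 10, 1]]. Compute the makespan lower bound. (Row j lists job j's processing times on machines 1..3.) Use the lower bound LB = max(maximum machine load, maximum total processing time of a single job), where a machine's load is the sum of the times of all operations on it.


Machine loads:
  Machine 1: 9 + 6 = 15
  Machine 2: 10 + 10 = 20
  Machine 3: 6 + 1 = 7
Max machine load = 20
Job totals:
  Job 1: 25
  Job 2: 17
Max job total = 25
Lower bound = max(20, 25) = 25

25


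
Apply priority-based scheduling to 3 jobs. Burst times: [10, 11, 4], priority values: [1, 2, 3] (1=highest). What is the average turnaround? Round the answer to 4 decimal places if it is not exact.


Sort by priority (ascending = highest first):
Order: [(1, 10), (2, 11), (3, 4)]
Completion times:
  Priority 1, burst=10, C=10
  Priority 2, burst=11, C=21
  Priority 3, burst=4, C=25
Average turnaround = 56/3 = 18.6667

18.6667


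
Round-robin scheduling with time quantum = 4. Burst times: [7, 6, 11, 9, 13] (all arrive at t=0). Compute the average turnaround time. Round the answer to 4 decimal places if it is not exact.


Time quantum = 4
Execution trace:
  J1 runs 4 units, time = 4
  J2 runs 4 units, time = 8
  J3 runs 4 units, time = 12
  J4 runs 4 units, time = 16
  J5 runs 4 units, time = 20
  J1 runs 3 units, time = 23
  J2 runs 2 units, time = 25
  J3 runs 4 units, time = 29
  J4 runs 4 units, time = 33
  J5 runs 4 units, time = 37
  J3 runs 3 units, time = 40
  J4 runs 1 units, time = 41
  J5 runs 4 units, time = 45
  J5 runs 1 units, time = 46
Finish times: [23, 25, 40, 41, 46]
Average turnaround = 175/5 = 35.0

35.0


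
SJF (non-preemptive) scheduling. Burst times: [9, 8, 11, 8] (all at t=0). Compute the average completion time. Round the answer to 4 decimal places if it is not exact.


SJF order (ascending): [8, 8, 9, 11]
Completion times:
  Job 1: burst=8, C=8
  Job 2: burst=8, C=16
  Job 3: burst=9, C=25
  Job 4: burst=11, C=36
Average completion = 85/4 = 21.25

21.25


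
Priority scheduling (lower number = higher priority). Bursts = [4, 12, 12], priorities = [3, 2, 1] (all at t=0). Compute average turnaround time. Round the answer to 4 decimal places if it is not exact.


Sort by priority (ascending = highest first):
Order: [(1, 12), (2, 12), (3, 4)]
Completion times:
  Priority 1, burst=12, C=12
  Priority 2, burst=12, C=24
  Priority 3, burst=4, C=28
Average turnaround = 64/3 = 21.3333

21.3333


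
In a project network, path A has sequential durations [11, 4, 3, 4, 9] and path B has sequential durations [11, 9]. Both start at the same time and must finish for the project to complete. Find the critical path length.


Path A total = 11 + 4 + 3 + 4 + 9 = 31
Path B total = 11 + 9 = 20
Critical path = longest path = max(31, 20) = 31

31


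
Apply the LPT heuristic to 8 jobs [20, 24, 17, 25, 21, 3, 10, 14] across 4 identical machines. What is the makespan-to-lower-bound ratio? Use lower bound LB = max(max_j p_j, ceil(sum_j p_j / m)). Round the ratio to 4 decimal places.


LPT order: [25, 24, 21, 20, 17, 14, 10, 3]
Machine loads after assignment: [28, 34, 35, 37]
LPT makespan = 37
Lower bound = max(max_job, ceil(total/4)) = max(25, 34) = 34
Ratio = 37 / 34 = 1.0882

1.0882


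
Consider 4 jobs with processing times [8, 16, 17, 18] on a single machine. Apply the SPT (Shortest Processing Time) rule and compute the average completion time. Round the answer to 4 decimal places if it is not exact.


Sort jobs by processing time (SPT order): [8, 16, 17, 18]
Compute completion times sequentially:
  Job 1: processing = 8, completes at 8
  Job 2: processing = 16, completes at 24
  Job 3: processing = 17, completes at 41
  Job 4: processing = 18, completes at 59
Sum of completion times = 132
Average completion time = 132/4 = 33.0

33.0


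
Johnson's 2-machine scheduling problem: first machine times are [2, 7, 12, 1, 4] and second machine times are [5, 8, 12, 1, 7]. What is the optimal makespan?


Apply Johnson's rule:
  Group 1 (a <= b): [(4, 1, 1), (1, 2, 5), (5, 4, 7), (2, 7, 8), (3, 12, 12)]
  Group 2 (a > b): []
Optimal job order: [4, 1, 5, 2, 3]
Schedule:
  Job 4: M1 done at 1, M2 done at 2
  Job 1: M1 done at 3, M2 done at 8
  Job 5: M1 done at 7, M2 done at 15
  Job 2: M1 done at 14, M2 done at 23
  Job 3: M1 done at 26, M2 done at 38
Makespan = 38

38
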